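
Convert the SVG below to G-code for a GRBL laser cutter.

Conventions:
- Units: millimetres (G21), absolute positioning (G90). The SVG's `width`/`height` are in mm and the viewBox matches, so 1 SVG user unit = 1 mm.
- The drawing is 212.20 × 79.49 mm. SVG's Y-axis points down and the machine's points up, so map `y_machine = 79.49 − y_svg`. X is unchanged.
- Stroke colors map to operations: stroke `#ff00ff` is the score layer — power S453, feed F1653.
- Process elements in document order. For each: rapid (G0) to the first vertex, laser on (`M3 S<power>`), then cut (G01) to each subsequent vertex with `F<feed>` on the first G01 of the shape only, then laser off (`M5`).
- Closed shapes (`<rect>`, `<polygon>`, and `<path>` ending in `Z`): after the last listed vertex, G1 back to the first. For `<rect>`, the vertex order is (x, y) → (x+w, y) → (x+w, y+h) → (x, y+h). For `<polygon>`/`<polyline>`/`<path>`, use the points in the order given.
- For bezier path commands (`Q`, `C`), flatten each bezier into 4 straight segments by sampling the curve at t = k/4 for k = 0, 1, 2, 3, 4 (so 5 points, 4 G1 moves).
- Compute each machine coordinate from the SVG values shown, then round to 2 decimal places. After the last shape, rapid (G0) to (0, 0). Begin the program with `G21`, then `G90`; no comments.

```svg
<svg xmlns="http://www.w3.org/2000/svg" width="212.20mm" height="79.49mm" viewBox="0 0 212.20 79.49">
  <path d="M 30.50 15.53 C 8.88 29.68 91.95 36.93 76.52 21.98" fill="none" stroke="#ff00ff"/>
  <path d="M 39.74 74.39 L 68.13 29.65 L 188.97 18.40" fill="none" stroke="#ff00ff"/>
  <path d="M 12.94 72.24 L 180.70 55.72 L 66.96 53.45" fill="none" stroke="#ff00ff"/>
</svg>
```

G21
G90
G0 X30.50 Y63.96
M3 S453
G01 X30.74 Y54.88 F1653
G01 X51.19 Y49.82
G01 X72.80 Y50.22
G01 X76.52 Y57.51
M5
G0 X39.74 Y5.10
M3 S453
G01 X68.13 Y49.84 F1653
G01 X188.97 Y61.09
M5
G0 X12.94 Y7.25
M3 S453
G01 X180.70 Y23.77 F1653
G01 X66.96 Y26.04
M5
G0 X0.00 Y0.00

viewBox `0 0 212.20 79.49` with mm width/height → 1 unit = 1 mm. Flip: y_m = 79.49 − y_svg.

**Shape 1** — `<path>` cubic bezier, stroke `#ff00ff` → score (S453, F1653). Control points (SVG): P0=(30.50,15.53), P1=(8.88,29.68), P2=(91.95,36.93), P3=(76.52,21.98); sampled at t=k/4. Machine vertices: (30.50,63.96) → (30.74,54.88) → (51.19,49.82) → (72.80,50.22) → (76.52,57.51). Open path.

**Shape 2** — `<path>` open polyline, stroke `#ff00ff` → score (S453, F1653). Machine vertices: (39.74,5.10) → (68.13,49.84) → (188.97,61.09). Open path.

**Shape 3** — `<path>` open polyline, stroke `#ff00ff` → score (S453, F1653). Machine vertices: (12.94,7.25) → (180.70,23.77) → (66.96,26.04). Open path.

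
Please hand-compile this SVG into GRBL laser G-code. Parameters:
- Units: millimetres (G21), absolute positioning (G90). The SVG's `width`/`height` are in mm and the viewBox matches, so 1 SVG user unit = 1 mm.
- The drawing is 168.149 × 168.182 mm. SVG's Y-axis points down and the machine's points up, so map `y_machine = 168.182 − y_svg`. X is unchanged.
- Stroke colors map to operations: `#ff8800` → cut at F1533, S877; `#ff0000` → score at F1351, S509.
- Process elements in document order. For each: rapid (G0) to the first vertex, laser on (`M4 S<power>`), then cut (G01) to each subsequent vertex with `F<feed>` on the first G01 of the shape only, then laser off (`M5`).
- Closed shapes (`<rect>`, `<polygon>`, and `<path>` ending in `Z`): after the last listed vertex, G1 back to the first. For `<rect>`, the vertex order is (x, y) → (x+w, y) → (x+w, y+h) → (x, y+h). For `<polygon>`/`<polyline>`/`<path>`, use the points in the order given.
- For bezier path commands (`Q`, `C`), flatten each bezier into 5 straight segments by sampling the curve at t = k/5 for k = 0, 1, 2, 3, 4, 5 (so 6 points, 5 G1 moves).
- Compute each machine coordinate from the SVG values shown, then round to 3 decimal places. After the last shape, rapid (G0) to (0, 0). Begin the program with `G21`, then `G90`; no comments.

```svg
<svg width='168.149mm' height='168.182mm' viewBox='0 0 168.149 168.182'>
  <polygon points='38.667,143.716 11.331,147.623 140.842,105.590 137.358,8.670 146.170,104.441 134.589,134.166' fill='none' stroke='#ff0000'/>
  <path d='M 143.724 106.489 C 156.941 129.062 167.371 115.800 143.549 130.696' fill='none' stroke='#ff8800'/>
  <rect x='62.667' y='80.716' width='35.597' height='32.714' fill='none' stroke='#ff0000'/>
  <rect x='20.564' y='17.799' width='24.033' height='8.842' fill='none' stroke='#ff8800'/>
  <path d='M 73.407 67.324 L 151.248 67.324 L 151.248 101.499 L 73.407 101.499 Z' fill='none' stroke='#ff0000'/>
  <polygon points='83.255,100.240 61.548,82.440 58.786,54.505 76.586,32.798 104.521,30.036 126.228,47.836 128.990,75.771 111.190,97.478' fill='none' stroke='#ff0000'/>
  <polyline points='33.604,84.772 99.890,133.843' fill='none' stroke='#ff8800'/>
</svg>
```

G21
G90
G0 X38.667 Y24.466
M4 S509
G01 X11.331 Y20.559 F1351
G01 X140.842 Y62.592
G01 X137.358 Y159.512
G01 X146.170 Y63.741
G01 X134.589 Y34.016
G01 X38.667 Y24.466
M5
G0 X143.724 Y61.693
M4 S877
G01 X151.068 Y51.937 F1533
G01 X156.233 Y47.711
G01 X157.708 Y45.941
G01 X153.984 Y43.557
G01 X143.549 Y37.486
M5
G0 X62.667 Y87.466
M4 S509
G01 X98.264 Y87.466 F1351
G01 X98.264 Y54.752
G01 X62.667 Y54.752
G01 X62.667 Y87.466
M5
G0 X20.564 Y150.383
M4 S877
G01 X44.597 Y150.383 F1533
G01 X44.597 Y141.541
G01 X20.564 Y141.541
G01 X20.564 Y150.383
M5
G0 X73.407 Y100.858
M4 S509
G01 X151.248 Y100.858 F1351
G01 X151.248 Y66.683
G01 X73.407 Y66.683
G01 X73.407 Y100.858
M5
G0 X83.255 Y67.942
M4 S509
G01 X61.548 Y85.742 F1351
G01 X58.786 Y113.677
G01 X76.586 Y135.384
G01 X104.521 Y138.146
G01 X126.228 Y120.346
G01 X128.990 Y92.411
G01 X111.190 Y70.704
G01 X83.255 Y67.942
M5
G0 X33.604 Y83.410
M4 S877
G01 X99.890 Y34.339 F1533
M5
G0 X0.000 Y0.000

Since the viewBox matches the mm dimensions, user units are millimetres directly. The only transform is the Y-flip y_m = 168.182 − y_svg.

Shape 1 is a closed polygon drawn with `<polygon>`. Its stroke #ff0000 means score at S509, F1351. After flipping Y the toolpath is (38.667,24.466) → (11.331,20.559) → (140.842,62.592) → (137.358,159.512) → (146.170,63.741) → (134.589,34.016) → (38.667,24.466), returning to the start.

Shape 2 is a cubic bezier drawn with `<path>`. Its stroke #ff8800 means cut at S877, F1533. After flipping Y the toolpath is (143.724,61.693) → (151.068,51.937) → (156.233,47.711) → (157.708,45.941) → (153.984,43.557) → (143.549,37.486).

Shape 3 is a rectangle drawn with `<rect>`. Its stroke #ff0000 means score at S509, F1351. After flipping Y the toolpath is (62.667,87.466) → (98.264,87.466) → (98.264,54.752) → (62.667,54.752) → (62.667,87.466), returning to the start.

Shape 4 is a rectangle drawn with `<rect>`. Its stroke #ff8800 means cut at S877, F1533. After flipping Y the toolpath is (20.564,150.383) → (44.597,150.383) → (44.597,141.541) → (20.564,141.541) → (20.564,150.383), returning to the start.

Shape 5 is a rectangle drawn with `<path>`. Its stroke #ff0000 means score at S509, F1351. After flipping Y the toolpath is (73.407,100.858) → (151.248,100.858) → (151.248,66.683) → (73.407,66.683) → (73.407,100.858), returning to the start.

Shape 6 is a regular polygon drawn with `<polygon>`. Its stroke #ff0000 means score at S509, F1351. After flipping Y the toolpath is (83.255,67.942) → (61.548,85.742) → (58.786,113.677) → (76.586,135.384) → (104.521,138.146) → (126.228,120.346) → (128.990,92.411) → (111.190,70.704) → (83.255,67.942), returning to the start.

Shape 7 is a line segment drawn with `<polyline>`. Its stroke #ff8800 means cut at S877, F1533. After flipping Y the toolpath is (33.604,83.410) → (99.890,34.339).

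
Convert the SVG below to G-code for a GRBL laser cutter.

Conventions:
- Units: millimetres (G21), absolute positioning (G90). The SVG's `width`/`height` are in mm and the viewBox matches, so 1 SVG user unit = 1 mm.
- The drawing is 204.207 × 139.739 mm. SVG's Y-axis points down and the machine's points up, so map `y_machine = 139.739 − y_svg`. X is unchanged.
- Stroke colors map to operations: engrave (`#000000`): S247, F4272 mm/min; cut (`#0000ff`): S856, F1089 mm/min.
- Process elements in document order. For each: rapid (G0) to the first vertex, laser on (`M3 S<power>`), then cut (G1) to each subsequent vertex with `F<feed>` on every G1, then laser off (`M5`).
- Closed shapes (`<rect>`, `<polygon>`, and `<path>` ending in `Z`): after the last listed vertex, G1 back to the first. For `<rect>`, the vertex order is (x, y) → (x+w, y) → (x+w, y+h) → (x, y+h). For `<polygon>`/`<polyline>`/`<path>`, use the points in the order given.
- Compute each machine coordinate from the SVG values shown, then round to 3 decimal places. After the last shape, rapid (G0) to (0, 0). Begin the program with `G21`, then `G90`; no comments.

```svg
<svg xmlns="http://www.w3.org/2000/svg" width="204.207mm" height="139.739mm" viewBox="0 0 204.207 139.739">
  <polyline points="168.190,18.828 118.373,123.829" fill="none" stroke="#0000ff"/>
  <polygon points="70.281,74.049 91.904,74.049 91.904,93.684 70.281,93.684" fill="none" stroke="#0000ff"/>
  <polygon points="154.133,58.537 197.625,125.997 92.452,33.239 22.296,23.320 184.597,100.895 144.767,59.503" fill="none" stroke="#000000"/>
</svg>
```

1 u = 1 mm; y_m = 139.739 − y.

[1] `<polyline>` line segment, #0000ff→cut S856 F1089: (168.190,120.911) → (118.373,15.910)

[2] `<polygon>` rectangle, #0000ff→cut S856 F1089: (70.281,65.690) → (91.904,65.690) → (91.904,46.055) → (70.281,46.055) → (70.281,65.690) (closed)

[3] `<polygon>` closed polygon, #000000→engrave S247 F4272: (154.133,81.202) → (197.625,13.742) → (92.452,106.500) → (22.296,116.419) → (184.597,38.844) → (144.767,80.236) → (154.133,81.202) (closed)

G21
G90
G0 X168.190 Y120.911
M3 S856
G1 X118.373 Y15.910 F1089
M5
G0 X70.281 Y65.690
M3 S856
G1 X91.904 Y65.690 F1089
G1 X91.904 Y46.055 F1089
G1 X70.281 Y46.055 F1089
G1 X70.281 Y65.690 F1089
M5
G0 X154.133 Y81.202
M3 S247
G1 X197.625 Y13.742 F4272
G1 X92.452 Y106.500 F4272
G1 X22.296 Y116.419 F4272
G1 X184.597 Y38.844 F4272
G1 X144.767 Y80.236 F4272
G1 X154.133 Y81.202 F4272
M5
G0 X0.000 Y0.000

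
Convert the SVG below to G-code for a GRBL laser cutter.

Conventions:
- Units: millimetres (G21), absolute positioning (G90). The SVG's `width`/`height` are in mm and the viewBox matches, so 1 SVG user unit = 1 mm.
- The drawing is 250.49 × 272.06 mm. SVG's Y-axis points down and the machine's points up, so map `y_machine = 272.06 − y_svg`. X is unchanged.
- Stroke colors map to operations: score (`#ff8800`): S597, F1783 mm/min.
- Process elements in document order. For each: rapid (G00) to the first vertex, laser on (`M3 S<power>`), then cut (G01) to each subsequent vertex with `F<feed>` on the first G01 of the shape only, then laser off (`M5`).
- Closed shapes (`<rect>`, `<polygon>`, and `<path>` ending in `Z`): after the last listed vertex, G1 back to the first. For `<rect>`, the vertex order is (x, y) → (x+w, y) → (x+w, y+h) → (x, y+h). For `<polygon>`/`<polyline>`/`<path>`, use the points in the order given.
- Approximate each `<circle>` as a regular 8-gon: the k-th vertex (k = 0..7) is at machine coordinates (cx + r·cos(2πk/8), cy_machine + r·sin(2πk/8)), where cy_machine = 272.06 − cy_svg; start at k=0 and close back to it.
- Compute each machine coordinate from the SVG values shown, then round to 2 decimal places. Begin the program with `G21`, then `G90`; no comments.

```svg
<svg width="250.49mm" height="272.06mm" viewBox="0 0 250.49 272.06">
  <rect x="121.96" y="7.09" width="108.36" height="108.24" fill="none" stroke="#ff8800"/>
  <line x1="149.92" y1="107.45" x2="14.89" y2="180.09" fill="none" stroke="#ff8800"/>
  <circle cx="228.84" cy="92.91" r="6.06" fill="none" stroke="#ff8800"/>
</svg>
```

G21
G90
G00 X121.96 Y264.97
M3 S597
G01 X230.32 Y264.97 F1783
G01 X230.32 Y156.73
G01 X121.96 Y156.73
G01 X121.96 Y264.97
M5
G00 X149.92 Y164.61
M3 S597
G01 X14.89 Y91.97 F1783
M5
G00 X234.90 Y179.15
M3 S597
G01 X233.13 Y183.44 F1783
G01 X228.84 Y185.21
G01 X224.55 Y183.44
G01 X222.78 Y179.15
G01 X224.55 Y174.86
G01 X228.84 Y173.09
G01 X233.13 Y174.86
G01 X234.90 Y179.15
M5

viewBox `0 0 250.49 272.06` with mm width/height → 1 unit = 1 mm. Flip: y_m = 272.06 − y_svg.

**Shape 1** — `<rect>` rectangle, stroke `#ff8800` → score (S597, F1783). Machine vertices: (121.96,264.97) → (230.32,264.97) → (230.32,156.73) → (121.96,156.73) → (121.96,264.97). Closed: final G1 returns to the first vertex.

**Shape 2** — `<line>` line segment, stroke `#ff8800` → score (S597, F1783). Machine vertices: (149.92,164.61) → (14.89,91.97). Open path.

**Shape 3** — `<circle>` circle, stroke `#ff8800` → score (S597, F1783). Machine vertices: (234.90,179.15) → (233.13,183.44) → (228.84,185.21) → (224.55,183.44) → (222.78,179.15) → (224.55,174.86) → (228.84,173.09) → (233.13,174.86) → (234.90,179.15). Closed: final G1 returns to the first vertex.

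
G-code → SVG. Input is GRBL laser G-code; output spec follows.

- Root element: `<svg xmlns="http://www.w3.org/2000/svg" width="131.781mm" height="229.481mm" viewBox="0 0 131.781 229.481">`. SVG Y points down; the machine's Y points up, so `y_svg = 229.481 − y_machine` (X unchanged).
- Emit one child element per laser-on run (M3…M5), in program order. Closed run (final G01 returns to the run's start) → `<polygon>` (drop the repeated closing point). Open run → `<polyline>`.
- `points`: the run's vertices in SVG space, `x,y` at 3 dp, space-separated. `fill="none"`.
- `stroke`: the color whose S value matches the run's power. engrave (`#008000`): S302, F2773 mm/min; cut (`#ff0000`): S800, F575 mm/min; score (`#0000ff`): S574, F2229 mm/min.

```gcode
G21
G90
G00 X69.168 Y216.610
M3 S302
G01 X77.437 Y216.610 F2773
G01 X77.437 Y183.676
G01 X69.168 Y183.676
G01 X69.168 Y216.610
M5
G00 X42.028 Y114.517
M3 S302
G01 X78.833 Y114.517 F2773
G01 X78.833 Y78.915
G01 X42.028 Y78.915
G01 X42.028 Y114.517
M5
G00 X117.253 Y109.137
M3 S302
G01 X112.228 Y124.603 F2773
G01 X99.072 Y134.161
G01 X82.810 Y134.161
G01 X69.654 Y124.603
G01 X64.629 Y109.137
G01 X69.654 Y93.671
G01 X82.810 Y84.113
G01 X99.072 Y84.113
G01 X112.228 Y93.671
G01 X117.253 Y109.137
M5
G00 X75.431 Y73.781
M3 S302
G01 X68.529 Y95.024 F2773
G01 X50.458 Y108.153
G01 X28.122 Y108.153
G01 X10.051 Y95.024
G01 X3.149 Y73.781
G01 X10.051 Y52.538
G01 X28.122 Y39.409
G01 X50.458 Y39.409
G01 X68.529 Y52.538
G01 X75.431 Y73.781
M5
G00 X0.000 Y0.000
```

<svg xmlns="http://www.w3.org/2000/svg" width="131.781mm" height="229.481mm" viewBox="0 0 131.781 229.481">
  <polygon points="69.168,12.871 77.437,12.871 77.437,45.805 69.168,45.805" fill="none" stroke="#008000"/>
  <polygon points="42.028,114.964 78.833,114.964 78.833,150.566 42.028,150.566" fill="none" stroke="#008000"/>
  <polygon points="117.253,120.344 112.228,104.878 99.072,95.320 82.810,95.320 69.654,104.878 64.629,120.344 69.654,135.810 82.810,145.368 99.072,145.368 112.228,135.810" fill="none" stroke="#008000"/>
  <polygon points="75.431,155.700 68.529,134.457 50.458,121.328 28.122,121.328 10.051,134.457 3.149,155.700 10.051,176.943 28.122,190.072 50.458,190.072 68.529,176.943" fill="none" stroke="#008000"/>
</svg>

Machine Y-up, SVG Y-down with viewBox height 229.481, so y_svg = 229.481 − y_machine; X carries over. Every run uses S302, so all elements get stroke `#008000` (engrave).

Run 1: The run returns to its start, so emit a `<polygon>` with points (Y-flipped): 69.168,12.871 77.437,12.871 77.437,45.805 69.168,45.805.

Run 2: The run returns to its start, so emit a `<polygon>` with points (Y-flipped): 42.028,114.964 78.833,114.964 78.833,150.566 42.028,150.566.

Run 3: The run returns to its start, so emit a `<polygon>` with points (Y-flipped): 117.253,120.344 112.228,104.878 99.072,95.320 82.810,95.320 69.654,104.878 64.629,120.344 69.654,135.810 82.810,145.368 99.072,145.368 112.228,135.810.

Run 4: The run returns to its start, so emit a `<polygon>` with points (Y-flipped): 75.431,155.700 68.529,134.457 50.458,121.328 28.122,121.328 10.051,134.457 3.149,155.700 10.051,176.943 28.122,190.072 50.458,190.072 68.529,176.943.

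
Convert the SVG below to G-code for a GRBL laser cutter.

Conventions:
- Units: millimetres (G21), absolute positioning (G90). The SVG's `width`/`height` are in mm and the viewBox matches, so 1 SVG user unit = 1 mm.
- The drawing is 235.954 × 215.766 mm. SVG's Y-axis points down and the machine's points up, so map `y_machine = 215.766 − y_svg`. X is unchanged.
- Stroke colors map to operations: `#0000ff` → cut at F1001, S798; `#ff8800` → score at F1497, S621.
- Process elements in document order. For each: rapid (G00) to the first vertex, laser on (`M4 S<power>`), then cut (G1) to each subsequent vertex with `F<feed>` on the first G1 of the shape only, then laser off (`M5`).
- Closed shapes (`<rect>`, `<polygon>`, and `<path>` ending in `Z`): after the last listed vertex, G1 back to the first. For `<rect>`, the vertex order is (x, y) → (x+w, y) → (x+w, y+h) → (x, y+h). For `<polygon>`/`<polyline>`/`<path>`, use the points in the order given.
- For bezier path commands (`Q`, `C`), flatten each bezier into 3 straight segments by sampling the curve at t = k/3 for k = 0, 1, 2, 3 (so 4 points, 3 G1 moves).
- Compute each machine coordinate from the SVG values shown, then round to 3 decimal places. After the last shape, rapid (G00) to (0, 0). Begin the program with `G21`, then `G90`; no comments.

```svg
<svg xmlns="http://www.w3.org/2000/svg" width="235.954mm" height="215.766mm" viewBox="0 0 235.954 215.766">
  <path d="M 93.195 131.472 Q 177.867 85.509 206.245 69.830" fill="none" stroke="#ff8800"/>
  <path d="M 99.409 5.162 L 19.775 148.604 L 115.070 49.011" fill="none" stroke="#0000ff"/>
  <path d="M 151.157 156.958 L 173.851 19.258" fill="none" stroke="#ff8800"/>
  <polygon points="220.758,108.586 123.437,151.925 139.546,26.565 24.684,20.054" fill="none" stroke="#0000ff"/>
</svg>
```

1 u = 1 mm; y_m = 215.766 − y.

[1] `<path>` quadratic bezier, #ff8800→score S621 F1497: (93.195,84.294) → (143.388,111.571) → (181.071,132.118) → (206.245,145.936)

[2] `<path>` open polyline, #0000ff→cut S798 F1001: (99.409,210.604) → (19.775,67.162) → (115.070,166.755)

[3] `<path>` line segment, #ff8800→score S621 F1497: (151.157,58.808) → (173.851,196.508)

[4] `<polygon>` closed polygon, #0000ff→cut S798 F1001: (220.758,107.180) → (123.437,63.841) → (139.546,189.201) → (24.684,195.712) → (220.758,107.180) (closed)

G21
G90
G00 X93.195 Y84.294
M4 S621
G1 X143.388 Y111.571 F1497
G1 X181.071 Y132.118
G1 X206.245 Y145.936
M5
G00 X99.409 Y210.604
M4 S798
G1 X19.775 Y67.162 F1001
G1 X115.070 Y166.755
M5
G00 X151.157 Y58.808
M4 S621
G1 X173.851 Y196.508 F1497
M5
G00 X220.758 Y107.180
M4 S798
G1 X123.437 Y63.841 F1001
G1 X139.546 Y189.201
G1 X24.684 Y195.712
G1 X220.758 Y107.180
M5
G00 X0.000 Y0.000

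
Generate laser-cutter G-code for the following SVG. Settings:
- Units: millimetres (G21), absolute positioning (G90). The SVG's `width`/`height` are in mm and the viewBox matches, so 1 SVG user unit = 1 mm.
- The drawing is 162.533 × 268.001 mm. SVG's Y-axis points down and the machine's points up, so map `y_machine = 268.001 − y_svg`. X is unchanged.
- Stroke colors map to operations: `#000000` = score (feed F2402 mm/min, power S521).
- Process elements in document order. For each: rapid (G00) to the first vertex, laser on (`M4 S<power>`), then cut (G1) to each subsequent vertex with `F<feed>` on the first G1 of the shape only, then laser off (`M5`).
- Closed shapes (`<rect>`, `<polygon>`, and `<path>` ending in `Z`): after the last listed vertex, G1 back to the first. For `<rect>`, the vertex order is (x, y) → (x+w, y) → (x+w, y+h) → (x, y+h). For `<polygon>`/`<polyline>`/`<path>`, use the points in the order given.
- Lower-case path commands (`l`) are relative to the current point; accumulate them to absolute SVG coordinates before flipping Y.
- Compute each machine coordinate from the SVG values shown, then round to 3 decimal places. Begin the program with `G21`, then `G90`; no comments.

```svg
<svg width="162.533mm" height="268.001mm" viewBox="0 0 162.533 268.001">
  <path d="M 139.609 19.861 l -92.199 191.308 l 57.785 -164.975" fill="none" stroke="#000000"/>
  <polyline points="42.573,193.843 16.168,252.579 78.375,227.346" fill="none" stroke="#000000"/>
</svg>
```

viewBox `0 0 162.533 268.001` with mm width/height → 1 unit = 1 mm. Flip: y_m = 268.001 − y_svg.

**Shape 1** — `<path>` open polyline, stroke `#000000` → score (S521, F2402). Machine vertices: (139.609,248.140) → (47.410,56.832) → (105.195,221.807). Open path.

**Shape 2** — `<polyline>` open polyline, stroke `#000000` → score (S521, F2402). Machine vertices: (42.573,74.158) → (16.168,15.422) → (78.375,40.655). Open path.

G21
G90
G00 X139.609 Y248.140
M4 S521
G1 X47.410 Y56.832 F2402
G1 X105.195 Y221.807
M5
G00 X42.573 Y74.158
M4 S521
G1 X16.168 Y15.422 F2402
G1 X78.375 Y40.655
M5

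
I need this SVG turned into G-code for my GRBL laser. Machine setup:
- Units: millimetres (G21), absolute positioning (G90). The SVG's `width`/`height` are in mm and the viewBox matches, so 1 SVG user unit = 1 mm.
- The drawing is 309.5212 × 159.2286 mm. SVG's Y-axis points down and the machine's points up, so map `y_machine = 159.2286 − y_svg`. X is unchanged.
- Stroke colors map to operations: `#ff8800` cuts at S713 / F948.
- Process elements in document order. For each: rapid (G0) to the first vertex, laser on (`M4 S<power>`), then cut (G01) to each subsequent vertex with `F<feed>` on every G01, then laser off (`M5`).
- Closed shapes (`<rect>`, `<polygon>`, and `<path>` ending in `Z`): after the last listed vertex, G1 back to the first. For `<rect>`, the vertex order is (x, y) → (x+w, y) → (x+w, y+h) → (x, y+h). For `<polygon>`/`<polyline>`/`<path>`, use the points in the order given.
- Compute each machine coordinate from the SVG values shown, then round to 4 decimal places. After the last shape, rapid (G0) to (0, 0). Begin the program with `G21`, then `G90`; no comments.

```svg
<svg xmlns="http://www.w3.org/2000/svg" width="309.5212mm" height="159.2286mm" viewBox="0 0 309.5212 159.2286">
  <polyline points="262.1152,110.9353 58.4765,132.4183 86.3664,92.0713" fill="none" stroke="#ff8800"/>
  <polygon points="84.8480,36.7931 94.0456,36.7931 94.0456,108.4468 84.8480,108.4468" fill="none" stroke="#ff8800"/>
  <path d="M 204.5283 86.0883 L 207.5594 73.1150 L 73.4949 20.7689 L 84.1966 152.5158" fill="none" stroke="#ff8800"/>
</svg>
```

G21
G90
G0 X262.1152 Y48.2933
M4 S713
G01 X58.4765 Y26.8103 F948
G01 X86.3664 Y67.1573 F948
M5
G0 X84.8480 Y122.4355
M4 S713
G01 X94.0456 Y122.4355 F948
G01 X94.0456 Y50.7818 F948
G01 X84.8480 Y50.7818 F948
G01 X84.8480 Y122.4355 F948
M5
G0 X204.5283 Y73.1403
M4 S713
G01 X207.5594 Y86.1136 F948
G01 X73.4949 Y138.4597 F948
G01 X84.1966 Y6.7128 F948
M5
G0 X0.0000 Y0.0000

viewBox `0 0 309.5212 159.2286` with mm width/height → 1 unit = 1 mm. Flip: y_m = 159.2286 − y_svg.

**Shape 1** — `<polyline>` open polyline, stroke `#ff8800` → cut (S713, F948). Machine vertices: (262.1152,48.2933) → (58.4765,26.8103) → (86.3664,67.1573). Open path.

**Shape 2** — `<polygon>` rectangle, stroke `#ff8800` → cut (S713, F948). Machine vertices: (84.8480,122.4355) → (94.0456,122.4355) → (94.0456,50.7818) → (84.8480,50.7818) → (84.8480,122.4355). Closed: final G1 returns to the first vertex.

**Shape 3** — `<path>` open polyline, stroke `#ff8800` → cut (S713, F948). Machine vertices: (204.5283,73.1403) → (207.5594,86.1136) → (73.4949,138.4597) → (84.1966,6.7128). Open path.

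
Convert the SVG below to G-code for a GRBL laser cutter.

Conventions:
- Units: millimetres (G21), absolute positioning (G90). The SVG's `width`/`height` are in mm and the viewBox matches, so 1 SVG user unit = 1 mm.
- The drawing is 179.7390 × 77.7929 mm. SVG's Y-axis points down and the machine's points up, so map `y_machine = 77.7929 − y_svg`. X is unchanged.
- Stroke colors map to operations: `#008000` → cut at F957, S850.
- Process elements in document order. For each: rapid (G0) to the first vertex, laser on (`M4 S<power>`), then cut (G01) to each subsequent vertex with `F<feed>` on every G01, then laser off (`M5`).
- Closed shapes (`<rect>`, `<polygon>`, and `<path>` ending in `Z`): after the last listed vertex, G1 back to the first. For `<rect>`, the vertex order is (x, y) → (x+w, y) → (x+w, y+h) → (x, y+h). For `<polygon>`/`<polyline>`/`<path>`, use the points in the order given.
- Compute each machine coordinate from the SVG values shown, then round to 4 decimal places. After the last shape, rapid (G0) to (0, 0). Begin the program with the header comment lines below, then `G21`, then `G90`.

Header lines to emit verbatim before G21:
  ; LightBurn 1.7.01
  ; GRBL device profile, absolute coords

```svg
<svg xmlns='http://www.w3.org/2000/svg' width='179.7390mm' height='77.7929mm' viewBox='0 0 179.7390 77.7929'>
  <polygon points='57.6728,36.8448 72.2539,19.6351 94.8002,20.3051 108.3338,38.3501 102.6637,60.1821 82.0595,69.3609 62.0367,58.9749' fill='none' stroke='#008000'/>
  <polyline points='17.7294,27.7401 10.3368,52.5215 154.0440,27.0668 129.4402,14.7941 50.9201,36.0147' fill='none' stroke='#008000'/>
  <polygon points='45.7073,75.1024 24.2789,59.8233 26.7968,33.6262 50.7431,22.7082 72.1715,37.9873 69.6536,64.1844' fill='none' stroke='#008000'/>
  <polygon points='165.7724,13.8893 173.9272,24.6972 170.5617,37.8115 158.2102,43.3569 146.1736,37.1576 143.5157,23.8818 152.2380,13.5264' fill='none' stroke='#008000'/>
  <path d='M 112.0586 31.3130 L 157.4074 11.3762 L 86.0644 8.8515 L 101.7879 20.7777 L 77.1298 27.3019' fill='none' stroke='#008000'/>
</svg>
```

viewBox `0 0 179.7390 77.7929` with mm width/height → 1 unit = 1 mm. Flip: y_m = 77.7929 − y_svg.

**Shape 1** — `<polygon>` regular polygon, stroke `#008000` → cut (S850, F957). Machine vertices: (57.6728,40.9481) → (72.2539,58.1578) → (94.8002,57.4878) → (108.3338,39.4428) → (102.6637,17.6108) → (82.0595,8.4320) → (62.0367,18.8180) → (57.6728,40.9481). Closed: final G1 returns to the first vertex.

**Shape 2** — `<polyline>` open polyline, stroke `#008000` → cut (S850, F957). Machine vertices: (17.7294,50.0528) → (10.3368,25.2714) → (154.0440,50.7261) → (129.4402,62.9988) → (50.9201,41.7782). Open path.

**Shape 3** — `<polygon>` regular polygon, stroke `#008000` → cut (S850, F957). Machine vertices: (45.7073,2.6905) → (24.2789,17.9696) → (26.7968,44.1667) → (50.7431,55.0847) → (72.1715,39.8056) → (69.6536,13.6085) → (45.7073,2.6905). Closed: final G1 returns to the first vertex.

**Shape 4** — `<polygon>` regular polygon, stroke `#008000` → cut (S850, F957). Machine vertices: (165.7724,63.9036) → (173.9272,53.0957) → (170.5617,39.9814) → (158.2102,34.4360) → (146.1736,40.6353) → (143.5157,53.9111) → (152.2380,64.2665) → (165.7724,63.9036). Closed: final G1 returns to the first vertex.

**Shape 5** — `<path>` open polyline, stroke `#008000` → cut (S850, F957). Machine vertices: (112.0586,46.4799) → (157.4074,66.4167) → (86.0644,68.9414) → (101.7879,57.0152) → (77.1298,50.4910). Open path.

; LightBurn 1.7.01
; GRBL device profile, absolute coords
G21
G90
G0 X57.6728 Y40.9481
M4 S850
G01 X72.2539 Y58.1578 F957
G01 X94.8002 Y57.4878 F957
G01 X108.3338 Y39.4428 F957
G01 X102.6637 Y17.6108 F957
G01 X82.0595 Y8.4320 F957
G01 X62.0367 Y18.8180 F957
G01 X57.6728 Y40.9481 F957
M5
G0 X17.7294 Y50.0528
M4 S850
G01 X10.3368 Y25.2714 F957
G01 X154.0440 Y50.7261 F957
G01 X129.4402 Y62.9988 F957
G01 X50.9201 Y41.7782 F957
M5
G0 X45.7073 Y2.6905
M4 S850
G01 X24.2789 Y17.9696 F957
G01 X26.7968 Y44.1667 F957
G01 X50.7431 Y55.0847 F957
G01 X72.1715 Y39.8056 F957
G01 X69.6536 Y13.6085 F957
G01 X45.7073 Y2.6905 F957
M5
G0 X165.7724 Y63.9036
M4 S850
G01 X173.9272 Y53.0957 F957
G01 X170.5617 Y39.9814 F957
G01 X158.2102 Y34.4360 F957
G01 X146.1736 Y40.6353 F957
G01 X143.5157 Y53.9111 F957
G01 X152.2380 Y64.2665 F957
G01 X165.7724 Y63.9036 F957
M5
G0 X112.0586 Y46.4799
M4 S850
G01 X157.4074 Y66.4167 F957
G01 X86.0644 Y68.9414 F957
G01 X101.7879 Y57.0152 F957
G01 X77.1298 Y50.4910 F957
M5
G0 X0.0000 Y0.0000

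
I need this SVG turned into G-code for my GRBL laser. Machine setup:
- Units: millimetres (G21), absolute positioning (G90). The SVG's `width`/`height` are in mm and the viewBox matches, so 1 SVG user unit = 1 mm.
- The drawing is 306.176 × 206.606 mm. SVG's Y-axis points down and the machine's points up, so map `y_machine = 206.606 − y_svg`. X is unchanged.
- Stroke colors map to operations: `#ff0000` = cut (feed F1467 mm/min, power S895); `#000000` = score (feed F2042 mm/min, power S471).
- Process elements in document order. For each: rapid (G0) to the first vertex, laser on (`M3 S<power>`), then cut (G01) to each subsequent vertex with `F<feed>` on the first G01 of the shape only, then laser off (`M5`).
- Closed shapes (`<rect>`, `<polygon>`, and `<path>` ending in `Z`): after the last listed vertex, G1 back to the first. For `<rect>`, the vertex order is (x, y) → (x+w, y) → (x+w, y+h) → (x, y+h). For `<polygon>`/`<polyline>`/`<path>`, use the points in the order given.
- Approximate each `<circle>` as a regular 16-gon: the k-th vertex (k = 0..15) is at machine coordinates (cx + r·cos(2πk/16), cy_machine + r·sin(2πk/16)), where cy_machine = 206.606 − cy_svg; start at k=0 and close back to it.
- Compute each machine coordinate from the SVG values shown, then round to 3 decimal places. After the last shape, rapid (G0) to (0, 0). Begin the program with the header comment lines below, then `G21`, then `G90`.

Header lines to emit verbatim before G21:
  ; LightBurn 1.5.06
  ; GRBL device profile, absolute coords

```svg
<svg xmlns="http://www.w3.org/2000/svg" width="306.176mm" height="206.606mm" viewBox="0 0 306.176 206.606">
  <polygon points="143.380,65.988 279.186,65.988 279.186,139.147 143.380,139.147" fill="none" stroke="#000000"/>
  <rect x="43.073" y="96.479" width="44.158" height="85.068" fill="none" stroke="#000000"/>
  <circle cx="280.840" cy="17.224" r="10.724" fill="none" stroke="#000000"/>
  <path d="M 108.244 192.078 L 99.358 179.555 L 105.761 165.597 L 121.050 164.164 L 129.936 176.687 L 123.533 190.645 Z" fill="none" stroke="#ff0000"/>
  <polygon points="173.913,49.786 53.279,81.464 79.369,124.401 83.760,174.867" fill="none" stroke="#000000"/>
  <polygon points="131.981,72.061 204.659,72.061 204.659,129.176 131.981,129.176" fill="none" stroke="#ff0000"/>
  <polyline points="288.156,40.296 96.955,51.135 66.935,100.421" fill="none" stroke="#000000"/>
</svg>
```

1 u = 1 mm; y_m = 206.606 − y.

[1] `<polygon>` rectangle, #000000→score S471 F2042: (143.380,140.618) → (279.186,140.618) → (279.186,67.459) → (143.380,67.459) → (143.380,140.618) (closed)

[2] `<rect>` rectangle, #000000→score S471 F2042: (43.073,110.127) → (87.231,110.127) → (87.231,25.059) → (43.073,25.059) → (43.073,110.127) (closed)

[3] `<circle>` circle, #000000→score S471 F2042: (291.564,189.382) → (290.748,193.486) → (288.423,196.965) → (284.944,199.290) → (280.840,200.106) → (276.736,199.290) → (273.257,196.965) → (270.932,193.486) → (270.116,189.382) → (270.932,185.278) → (273.257,181.799) → (276.736,179.474) → (280.840,178.658) → (284.944,179.474) → (288.423,181.799) → (290.748,185.278) → (291.564,189.382) (closed)

[4] `<path>` regular polygon, #ff0000→cut S895 F1467: (108.244,14.528) → (99.358,27.051) → (105.761,41.009) → (121.050,42.442) → (129.936,29.919) → (123.533,15.961) → (108.244,14.528) (closed)

[5] `<polygon>` closed polygon, #000000→score S471 F2042: (173.913,156.820) → (53.279,125.142) → (79.369,82.205) → (83.760,31.739) → (173.913,156.820) (closed)

[6] `<polygon>` rectangle, #ff0000→cut S895 F1467: (131.981,134.545) → (204.659,134.545) → (204.659,77.430) → (131.981,77.430) → (131.981,134.545) (closed)

[7] `<polyline>` open polyline, #000000→score S471 F2042: (288.156,166.310) → (96.955,155.471) → (66.935,106.185)

; LightBurn 1.5.06
; GRBL device profile, absolute coords
G21
G90
G0 X143.380 Y140.618
M3 S471
G01 X279.186 Y140.618 F2042
G01 X279.186 Y67.459
G01 X143.380 Y67.459
G01 X143.380 Y140.618
M5
G0 X43.073 Y110.127
M3 S471
G01 X87.231 Y110.127 F2042
G01 X87.231 Y25.059
G01 X43.073 Y25.059
G01 X43.073 Y110.127
M5
G0 X291.564 Y189.382
M3 S471
G01 X290.748 Y193.486 F2042
G01 X288.423 Y196.965
G01 X284.944 Y199.290
G01 X280.840 Y200.106
G01 X276.736 Y199.290
G01 X273.257 Y196.965
G01 X270.932 Y193.486
G01 X270.116 Y189.382
G01 X270.932 Y185.278
G01 X273.257 Y181.799
G01 X276.736 Y179.474
G01 X280.840 Y178.658
G01 X284.944 Y179.474
G01 X288.423 Y181.799
G01 X290.748 Y185.278
G01 X291.564 Y189.382
M5
G0 X108.244 Y14.528
M3 S895
G01 X99.358 Y27.051 F1467
G01 X105.761 Y41.009
G01 X121.050 Y42.442
G01 X129.936 Y29.919
G01 X123.533 Y15.961
G01 X108.244 Y14.528
M5
G0 X173.913 Y156.820
M3 S471
G01 X53.279 Y125.142 F2042
G01 X79.369 Y82.205
G01 X83.760 Y31.739
G01 X173.913 Y156.820
M5
G0 X131.981 Y134.545
M3 S895
G01 X204.659 Y134.545 F1467
G01 X204.659 Y77.430
G01 X131.981 Y77.430
G01 X131.981 Y134.545
M5
G0 X288.156 Y166.310
M3 S471
G01 X96.955 Y155.471 F2042
G01 X66.935 Y106.185
M5
G0 X0.000 Y0.000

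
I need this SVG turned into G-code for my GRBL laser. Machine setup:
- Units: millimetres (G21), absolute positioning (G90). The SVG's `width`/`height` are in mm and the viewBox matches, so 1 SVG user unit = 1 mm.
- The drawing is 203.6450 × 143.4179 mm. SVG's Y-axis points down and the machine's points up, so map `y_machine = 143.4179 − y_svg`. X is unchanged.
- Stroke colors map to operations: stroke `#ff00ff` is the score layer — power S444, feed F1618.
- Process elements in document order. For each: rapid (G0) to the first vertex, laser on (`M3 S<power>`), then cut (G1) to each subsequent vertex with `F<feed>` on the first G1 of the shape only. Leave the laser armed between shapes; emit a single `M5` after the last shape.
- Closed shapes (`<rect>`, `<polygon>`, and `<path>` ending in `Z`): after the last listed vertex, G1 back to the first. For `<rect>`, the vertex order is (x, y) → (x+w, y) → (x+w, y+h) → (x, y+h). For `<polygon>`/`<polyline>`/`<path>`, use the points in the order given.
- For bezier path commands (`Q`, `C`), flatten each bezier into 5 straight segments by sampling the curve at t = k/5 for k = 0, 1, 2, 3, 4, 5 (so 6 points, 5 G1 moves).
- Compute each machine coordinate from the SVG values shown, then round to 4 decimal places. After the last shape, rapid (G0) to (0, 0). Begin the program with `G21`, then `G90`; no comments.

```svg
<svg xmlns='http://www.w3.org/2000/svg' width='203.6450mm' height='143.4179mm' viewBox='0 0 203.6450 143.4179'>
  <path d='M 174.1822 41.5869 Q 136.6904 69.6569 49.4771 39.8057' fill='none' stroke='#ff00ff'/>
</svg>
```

viewBox `0 0 203.6450 143.4179` with mm width/height → 1 unit = 1 mm. Flip: y_m = 143.4179 − y_svg.

**Shape 1** — `<path>` quadratic bezier, stroke `#ff00ff` → score (S444, F1618). Control points (SVG): P0=(174.1822,41.5869), P1=(136.6904,69.6569), P2=(49.4771,39.8057); sampled at t=k/5. Machine vertices: (174.1822,101.8310) → (157.1966,92.9198) → (136.2333,88.6424) → (111.2923,88.9986) → (82.3736,93.9886) → (49.4771,103.6122). Open path.

G21
G90
G0 X174.1822 Y101.8310
M3 S444
G1 X157.1966 Y92.9198 F1618
G1 X136.2333 Y88.6424
G1 X111.2923 Y88.9986
G1 X82.3736 Y93.9886
G1 X49.4771 Y103.6122
M5
G0 X0.0000 Y0.0000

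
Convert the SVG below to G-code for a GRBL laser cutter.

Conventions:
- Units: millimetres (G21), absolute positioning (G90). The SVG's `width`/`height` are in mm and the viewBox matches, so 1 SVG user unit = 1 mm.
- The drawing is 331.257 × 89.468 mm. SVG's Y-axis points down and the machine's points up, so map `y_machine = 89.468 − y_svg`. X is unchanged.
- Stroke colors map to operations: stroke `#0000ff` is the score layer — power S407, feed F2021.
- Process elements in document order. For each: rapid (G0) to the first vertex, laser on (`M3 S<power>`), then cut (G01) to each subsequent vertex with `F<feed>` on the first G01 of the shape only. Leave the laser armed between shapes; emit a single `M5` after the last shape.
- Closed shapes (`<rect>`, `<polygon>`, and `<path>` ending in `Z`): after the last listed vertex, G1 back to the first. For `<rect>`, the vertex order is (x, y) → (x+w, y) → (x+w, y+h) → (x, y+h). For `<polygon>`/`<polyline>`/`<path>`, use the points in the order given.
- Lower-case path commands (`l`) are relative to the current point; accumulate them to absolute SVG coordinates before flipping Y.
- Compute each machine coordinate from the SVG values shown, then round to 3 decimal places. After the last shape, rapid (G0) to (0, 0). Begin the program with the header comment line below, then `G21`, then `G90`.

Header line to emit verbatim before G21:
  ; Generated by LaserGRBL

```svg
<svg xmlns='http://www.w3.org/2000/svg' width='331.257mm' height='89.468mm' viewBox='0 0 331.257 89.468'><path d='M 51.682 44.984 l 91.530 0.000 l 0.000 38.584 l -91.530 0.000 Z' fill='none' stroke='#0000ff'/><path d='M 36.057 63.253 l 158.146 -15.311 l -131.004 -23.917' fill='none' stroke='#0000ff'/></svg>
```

viewBox `0 0 331.257 89.468` with mm width/height → 1 unit = 1 mm. Flip: y_m = 89.468 − y_svg.

**Shape 1** — `<path>` rectangle, stroke `#0000ff` → score (S407, F2021). Machine vertices: (51.682,44.484) → (143.212,44.484) → (143.212,5.900) → (51.682,5.900) → (51.682,44.484). Closed: final G1 returns to the first vertex.

**Shape 2** — `<path>` open polyline, stroke `#0000ff` → score (S407, F2021). Machine vertices: (36.057,26.215) → (194.203,41.526) → (63.199,65.443). Open path.

; Generated by LaserGRBL
G21
G90
G0 X51.682 Y44.484
M3 S407
G01 X143.212 Y44.484 F2021
G01 X143.212 Y5.900
G01 X51.682 Y5.900
G01 X51.682 Y44.484
G0 X36.057 Y26.215
M3 S407
G01 X194.203 Y41.526 F2021
G01 X63.199 Y65.443
M5
G0 X0.000 Y0.000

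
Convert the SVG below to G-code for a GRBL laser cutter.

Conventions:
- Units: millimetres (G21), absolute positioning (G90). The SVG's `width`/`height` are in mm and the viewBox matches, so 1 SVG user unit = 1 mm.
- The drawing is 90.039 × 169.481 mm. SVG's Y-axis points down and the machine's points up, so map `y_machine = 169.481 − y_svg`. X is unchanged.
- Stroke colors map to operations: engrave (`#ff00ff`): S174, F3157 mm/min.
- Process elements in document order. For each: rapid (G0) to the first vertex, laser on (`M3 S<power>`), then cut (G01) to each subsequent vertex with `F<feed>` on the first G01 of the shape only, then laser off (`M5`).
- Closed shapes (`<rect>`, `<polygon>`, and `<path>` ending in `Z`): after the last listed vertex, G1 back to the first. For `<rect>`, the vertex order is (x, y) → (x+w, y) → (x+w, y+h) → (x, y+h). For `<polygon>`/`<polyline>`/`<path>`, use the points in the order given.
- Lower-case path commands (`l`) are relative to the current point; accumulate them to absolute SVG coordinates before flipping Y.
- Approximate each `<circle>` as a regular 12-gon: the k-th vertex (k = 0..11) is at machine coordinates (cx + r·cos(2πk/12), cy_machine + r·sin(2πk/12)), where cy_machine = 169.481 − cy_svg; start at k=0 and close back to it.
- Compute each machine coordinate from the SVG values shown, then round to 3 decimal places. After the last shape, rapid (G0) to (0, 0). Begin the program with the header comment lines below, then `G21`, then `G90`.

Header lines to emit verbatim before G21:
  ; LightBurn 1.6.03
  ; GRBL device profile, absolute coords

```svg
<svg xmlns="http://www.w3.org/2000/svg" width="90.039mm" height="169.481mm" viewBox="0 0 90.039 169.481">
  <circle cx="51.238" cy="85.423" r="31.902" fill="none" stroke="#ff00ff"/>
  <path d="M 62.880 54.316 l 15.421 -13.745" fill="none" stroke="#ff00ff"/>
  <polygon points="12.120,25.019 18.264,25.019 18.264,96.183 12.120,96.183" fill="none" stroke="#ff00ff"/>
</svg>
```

1 u = 1 mm; y_m = 169.481 − y.

[1] `<circle>` circle, #ff00ff→engrave S174 F3157: (83.140,84.058) → (78.866,100.009) → (67.189,111.686) → (51.238,115.960) → (35.287,111.686) → (23.610,100.009) → (19.336,84.058) → (23.610,68.107) → (35.287,56.430) → (51.238,52.156) → (67.189,56.430) → (78.866,68.107) → (83.140,84.058) (closed)

[2] `<path>` line segment, #ff00ff→engrave S174 F3157: (62.880,115.165) → (78.301,128.910)

[3] `<polygon>` rectangle, #ff00ff→engrave S174 F3157: (12.120,144.462) → (18.264,144.462) → (18.264,73.298) → (12.120,73.298) → (12.120,144.462) (closed)

; LightBurn 1.6.03
; GRBL device profile, absolute coords
G21
G90
G0 X83.140 Y84.058
M3 S174
G01 X78.866 Y100.009 F3157
G01 X67.189 Y111.686
G01 X51.238 Y115.960
G01 X35.287 Y111.686
G01 X23.610 Y100.009
G01 X19.336 Y84.058
G01 X23.610 Y68.107
G01 X35.287 Y56.430
G01 X51.238 Y52.156
G01 X67.189 Y56.430
G01 X78.866 Y68.107
G01 X83.140 Y84.058
M5
G0 X62.880 Y115.165
M3 S174
G01 X78.301 Y128.910 F3157
M5
G0 X12.120 Y144.462
M3 S174
G01 X18.264 Y144.462 F3157
G01 X18.264 Y73.298
G01 X12.120 Y73.298
G01 X12.120 Y144.462
M5
G0 X0.000 Y0.000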